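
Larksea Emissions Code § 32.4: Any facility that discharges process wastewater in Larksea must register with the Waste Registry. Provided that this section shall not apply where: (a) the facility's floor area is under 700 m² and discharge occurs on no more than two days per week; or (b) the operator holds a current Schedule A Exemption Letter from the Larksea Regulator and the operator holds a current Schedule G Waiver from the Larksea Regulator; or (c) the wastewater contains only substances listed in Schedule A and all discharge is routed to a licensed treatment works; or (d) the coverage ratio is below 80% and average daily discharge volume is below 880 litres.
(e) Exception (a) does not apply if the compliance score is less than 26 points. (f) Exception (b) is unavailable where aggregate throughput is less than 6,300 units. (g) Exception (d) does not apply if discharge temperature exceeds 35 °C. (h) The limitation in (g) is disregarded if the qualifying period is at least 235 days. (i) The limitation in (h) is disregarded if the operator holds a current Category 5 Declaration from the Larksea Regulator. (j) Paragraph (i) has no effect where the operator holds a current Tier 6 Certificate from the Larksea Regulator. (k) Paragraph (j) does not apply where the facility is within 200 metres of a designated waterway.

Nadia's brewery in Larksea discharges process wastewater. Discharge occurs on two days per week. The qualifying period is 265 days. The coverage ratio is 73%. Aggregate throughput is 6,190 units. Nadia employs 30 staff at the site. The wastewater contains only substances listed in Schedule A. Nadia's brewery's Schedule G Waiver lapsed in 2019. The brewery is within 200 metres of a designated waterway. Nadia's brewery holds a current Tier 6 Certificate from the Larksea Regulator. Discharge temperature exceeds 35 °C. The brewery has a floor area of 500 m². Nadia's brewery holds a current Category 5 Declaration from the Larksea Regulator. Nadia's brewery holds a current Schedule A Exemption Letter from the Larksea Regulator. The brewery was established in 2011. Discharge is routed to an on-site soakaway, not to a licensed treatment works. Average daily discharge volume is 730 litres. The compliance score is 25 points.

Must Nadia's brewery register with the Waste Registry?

Yes — Nadia's brewery must register with the Waste Registry.

All of (a)'s requirements are met (the facility's floor area is 500 m², under the 700 m² limit; discharge occurs on no more than two days per week). However, paragraph (e) must be considered: (e) is engaged — the compliance score is 25 points, less than the 26 points limit. (a) is therefore removed.
Exception (b) fails — the Schedule G Waiver is not current.
Exception (c) requires that all discharge is routed to a licensed treatment works; but discharge is not routed to a licensed treatment works, so (c) is unavailable.
All of (d)'s requirements are met (the coverage ratio is 73%, below the 80% limit; average daily discharge volume is 730 litres, below the 880 litres limit). However, paragraphs (g)–(k) must be considered: (g) applies — discharge temperature exceeds 35 °C. (h) operates (the qualifying period is 265 days, meeting the 235 days threshold), but yields to (i): (i) applies — a current Category 5 Declaration is held. (j) is engaged (a current Tier 6 Certificate is held), but is displaced by (k): (k) applies — the brewery is within 200 m of a designated waterway. Exception (d) does not apply.
Every exception is unavailable, so the rule governs.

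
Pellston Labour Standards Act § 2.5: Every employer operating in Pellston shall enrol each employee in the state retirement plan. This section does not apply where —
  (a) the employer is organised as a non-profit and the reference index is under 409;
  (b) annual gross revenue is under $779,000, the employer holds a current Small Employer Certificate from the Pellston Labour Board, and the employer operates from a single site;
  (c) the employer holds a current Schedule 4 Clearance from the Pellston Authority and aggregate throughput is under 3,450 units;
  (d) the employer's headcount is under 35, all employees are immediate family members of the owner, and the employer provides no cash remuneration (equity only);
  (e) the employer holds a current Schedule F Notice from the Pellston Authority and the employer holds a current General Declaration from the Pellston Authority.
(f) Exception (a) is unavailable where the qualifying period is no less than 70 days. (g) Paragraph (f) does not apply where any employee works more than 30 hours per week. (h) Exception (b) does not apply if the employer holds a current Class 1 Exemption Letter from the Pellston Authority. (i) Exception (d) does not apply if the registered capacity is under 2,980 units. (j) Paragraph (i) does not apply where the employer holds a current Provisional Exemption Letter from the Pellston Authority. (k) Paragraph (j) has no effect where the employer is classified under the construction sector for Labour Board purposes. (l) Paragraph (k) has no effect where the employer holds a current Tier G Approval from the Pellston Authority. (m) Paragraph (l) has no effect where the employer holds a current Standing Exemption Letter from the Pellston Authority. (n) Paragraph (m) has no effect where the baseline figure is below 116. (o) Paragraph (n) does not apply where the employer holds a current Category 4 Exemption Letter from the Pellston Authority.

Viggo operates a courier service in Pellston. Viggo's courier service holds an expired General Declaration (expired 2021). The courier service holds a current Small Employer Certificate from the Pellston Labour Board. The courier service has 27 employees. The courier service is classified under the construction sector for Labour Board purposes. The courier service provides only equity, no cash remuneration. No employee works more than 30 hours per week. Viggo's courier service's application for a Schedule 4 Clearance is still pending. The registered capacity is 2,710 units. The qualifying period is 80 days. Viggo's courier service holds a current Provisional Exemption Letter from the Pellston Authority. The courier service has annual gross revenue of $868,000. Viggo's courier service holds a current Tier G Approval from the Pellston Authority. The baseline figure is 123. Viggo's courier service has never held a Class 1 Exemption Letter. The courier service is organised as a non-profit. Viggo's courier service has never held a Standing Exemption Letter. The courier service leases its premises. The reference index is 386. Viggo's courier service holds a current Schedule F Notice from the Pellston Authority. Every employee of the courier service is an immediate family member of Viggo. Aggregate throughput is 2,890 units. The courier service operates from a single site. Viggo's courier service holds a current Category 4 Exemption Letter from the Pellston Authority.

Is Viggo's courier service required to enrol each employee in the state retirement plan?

Exception (a): the employer is a non-profit; the reference index is 386, under the 409 limit — every condition holds. However, paragraphs (f)–(g) must be considered: (f) operates against (a): the qualifying period is 80 days, meeting the 70 days threshold. (g), which would lift (f), is not triggered — no employee exceeds 30 hours/week. (a) is therefore removed.
Exception (b) requires that annual gross revenue is under $779,000; but annual gross revenue is $868,000, not under $779,000, so (b) is unavailable.
Exception (c) does not apply: there is no Schedule 4 Clearance in force.
Exception (d)'s conditions are all satisfied: the employer's headcount is 27, under the 35 limit; every employee is an immediate family member; remuneration is equity-only. Under paragraphs (i)–(o): (i) would limit (d) — the registered capacity is 2,710 units, under the 2,980 units limit — but (j) sets (i) aside: (j) operates against (i): a current Provisional Exemption Letter is held. (k) is engaged (the courier service is classified under the construction sector), but yields to (l): (l) operates against (k): a current Tier G Approval is held. (m) does not operate here (there is no Standing Exemption Letter in force), so (l) stands. So (d) applies.
Exception (e) fails — no current General Declaration is held.

No — exception (d) applies; Viggo's courier service is not required to enrol each employee in the state retirement plan.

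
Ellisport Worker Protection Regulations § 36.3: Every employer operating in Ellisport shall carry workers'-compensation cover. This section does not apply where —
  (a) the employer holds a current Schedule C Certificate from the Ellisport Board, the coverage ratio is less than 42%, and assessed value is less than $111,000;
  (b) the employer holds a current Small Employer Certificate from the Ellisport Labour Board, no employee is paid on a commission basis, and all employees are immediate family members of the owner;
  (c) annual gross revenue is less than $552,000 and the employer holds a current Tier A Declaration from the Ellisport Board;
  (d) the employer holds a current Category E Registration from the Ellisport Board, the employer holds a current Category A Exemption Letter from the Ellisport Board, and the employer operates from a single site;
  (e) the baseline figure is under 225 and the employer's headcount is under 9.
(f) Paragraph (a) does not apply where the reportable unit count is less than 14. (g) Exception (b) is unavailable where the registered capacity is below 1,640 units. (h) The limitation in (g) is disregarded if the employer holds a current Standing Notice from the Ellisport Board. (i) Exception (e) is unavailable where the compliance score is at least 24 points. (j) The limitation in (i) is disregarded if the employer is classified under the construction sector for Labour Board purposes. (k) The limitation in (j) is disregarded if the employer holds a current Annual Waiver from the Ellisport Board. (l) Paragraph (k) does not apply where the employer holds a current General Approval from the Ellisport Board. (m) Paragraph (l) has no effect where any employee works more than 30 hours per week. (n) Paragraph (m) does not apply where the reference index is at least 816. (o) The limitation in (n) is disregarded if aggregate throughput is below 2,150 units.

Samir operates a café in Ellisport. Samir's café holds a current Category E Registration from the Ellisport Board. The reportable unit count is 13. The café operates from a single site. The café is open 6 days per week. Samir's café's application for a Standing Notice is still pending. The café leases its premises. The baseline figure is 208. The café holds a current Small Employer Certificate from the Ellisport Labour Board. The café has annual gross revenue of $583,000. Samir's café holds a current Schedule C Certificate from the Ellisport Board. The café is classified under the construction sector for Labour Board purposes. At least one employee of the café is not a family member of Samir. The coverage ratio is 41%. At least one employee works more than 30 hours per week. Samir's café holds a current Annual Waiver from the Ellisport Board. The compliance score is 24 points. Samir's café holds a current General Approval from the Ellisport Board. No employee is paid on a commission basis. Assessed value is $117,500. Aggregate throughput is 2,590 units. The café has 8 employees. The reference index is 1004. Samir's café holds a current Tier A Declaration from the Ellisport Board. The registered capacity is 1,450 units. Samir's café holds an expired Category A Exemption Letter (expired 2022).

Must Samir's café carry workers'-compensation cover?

No — exception (e) applies; Samir's café is not required to carry workers'-compensation cover.

Exception (a) requires that assessed value is less than $111,000; but assessed value is $117,500, not less than $111,000, so (a) is unavailable.
Exception (b) fails — at least one employee is not a family member.
Exception (c) requires that annual gross revenue is less than $552,000; but annual gross revenue is $583,000, not less than $552,000, so (c) is unavailable.
Exception (d) requires that the employer holds a current Category A Exemption Letter from the Ellisport Board; but there is no Category A Exemption Letter in force, so (d) is unavailable.
Exception (e): the baseline figure is 208, under the 225 limit; the employer's headcount is 8, under the 9 limit — every condition holds. As to paragraphs (i)–(o): (i) would limit (e) — the compliance score is 24 points, meeting the 24 points threshold — but (j) sets (i) aside: (j) operates against (i): the café is classified under the construction sector. (k) is engaged (a current Annual Waiver is held), but is overridden by (l): (l) applies — a current General Approval is held. (m) is engaged (at least one employee exceeds 30 hours/week), but is overridden by (n): (n) operates against (m): the reference index is 1,004, meeting the 816 threshold. (o), which would lift (n), is not triggered — aggregate throughput is 2,590 units, not below 2,150 units. Exception (e) stands.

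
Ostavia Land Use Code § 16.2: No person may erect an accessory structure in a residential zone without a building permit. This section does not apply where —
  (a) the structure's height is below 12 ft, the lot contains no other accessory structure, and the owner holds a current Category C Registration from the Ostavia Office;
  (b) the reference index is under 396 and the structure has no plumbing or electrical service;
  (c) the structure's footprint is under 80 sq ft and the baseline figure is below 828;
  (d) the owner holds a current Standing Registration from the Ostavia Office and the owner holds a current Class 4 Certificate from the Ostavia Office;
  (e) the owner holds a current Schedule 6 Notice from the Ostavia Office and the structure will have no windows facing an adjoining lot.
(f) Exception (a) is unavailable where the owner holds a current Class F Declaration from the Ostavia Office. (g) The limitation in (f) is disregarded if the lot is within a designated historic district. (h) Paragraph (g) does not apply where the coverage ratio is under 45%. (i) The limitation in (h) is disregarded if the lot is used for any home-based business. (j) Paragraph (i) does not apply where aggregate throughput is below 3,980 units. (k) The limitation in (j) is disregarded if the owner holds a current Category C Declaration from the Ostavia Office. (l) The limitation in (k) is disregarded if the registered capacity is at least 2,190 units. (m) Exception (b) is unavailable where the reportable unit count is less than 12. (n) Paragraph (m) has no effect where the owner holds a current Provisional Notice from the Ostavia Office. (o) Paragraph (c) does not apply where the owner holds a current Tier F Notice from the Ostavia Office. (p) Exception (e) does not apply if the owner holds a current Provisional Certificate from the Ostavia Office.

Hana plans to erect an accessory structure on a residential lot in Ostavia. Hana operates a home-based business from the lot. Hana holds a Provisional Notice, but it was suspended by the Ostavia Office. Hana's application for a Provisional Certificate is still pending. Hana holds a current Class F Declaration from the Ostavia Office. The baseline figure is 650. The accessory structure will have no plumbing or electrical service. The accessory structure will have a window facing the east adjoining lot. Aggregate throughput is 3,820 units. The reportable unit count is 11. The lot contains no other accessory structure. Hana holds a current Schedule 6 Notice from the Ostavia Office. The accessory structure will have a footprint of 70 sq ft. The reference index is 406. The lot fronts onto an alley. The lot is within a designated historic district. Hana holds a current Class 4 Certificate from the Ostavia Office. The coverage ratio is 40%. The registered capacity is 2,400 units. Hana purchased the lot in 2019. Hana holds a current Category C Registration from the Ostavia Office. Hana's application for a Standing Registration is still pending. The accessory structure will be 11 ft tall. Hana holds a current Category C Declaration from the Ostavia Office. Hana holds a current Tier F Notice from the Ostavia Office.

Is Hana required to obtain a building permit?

Yes — Hana must obtain a building permit.

Exception (a) is satisfied on its face — the structure's height is 11 ft, below the 12 ft limit; the lot has no other accessory structure; a current Category C Registration is held. Turning to paragraphs (f)–(l): (f) operates against (a): a current Class F Declaration is held. (g) would limit (f) — the lot is in a historic district — but (h) sets (g) aside: (h) operates against (g): the coverage ratio is 40%, under the 45% limit. (i) would limit (h) — a home-based business operates on the lot — but (j) sets (i) aside: (j) is triggered — aggregate throughput is 3,820 units, below the 3,980 units limit. (k) would limit (j) — a current Category C Declaration is held — but (l) sets (k) aside: (l) applies — the registered capacity is 2,400 units, meeting the 2,190 units threshold. So (a) is unavailable.
Exception (b) fails — the reference index is 406, not under 396.
All of (c)'s requirements are met (the structure's footprint is 70 sq ft, under the 80 sq ft limit; the baseline figure is 650, below the 828 limit). But applying paragraph (o): (o) is engaged — a current Tier F Notice is held. (c) is therefore removed.
Exception (d) requires that the owner holds a current Standing Registration from the Ostavia Office; but there is no Standing Registration in force, so (d) is unavailable.
Exception (e) requires that the structure will have no windows facing an adjoining lot; but a window faces an adjoining lot, so (e) is unavailable.
Every exception is unavailable, so the rule governs.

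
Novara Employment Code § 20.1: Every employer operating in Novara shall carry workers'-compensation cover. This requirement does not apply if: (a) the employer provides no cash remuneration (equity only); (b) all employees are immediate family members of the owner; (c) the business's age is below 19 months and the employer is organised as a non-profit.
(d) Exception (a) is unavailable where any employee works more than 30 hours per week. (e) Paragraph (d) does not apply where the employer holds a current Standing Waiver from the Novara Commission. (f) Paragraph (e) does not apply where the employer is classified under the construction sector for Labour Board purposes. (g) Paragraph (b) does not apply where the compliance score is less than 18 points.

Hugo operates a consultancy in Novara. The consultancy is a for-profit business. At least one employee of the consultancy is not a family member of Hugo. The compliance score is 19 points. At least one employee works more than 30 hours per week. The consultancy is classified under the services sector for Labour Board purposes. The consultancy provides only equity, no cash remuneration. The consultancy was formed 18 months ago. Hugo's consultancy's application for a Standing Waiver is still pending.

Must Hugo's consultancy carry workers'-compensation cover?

Exception (a) is satisfied on its face — remuneration is equity-only. But applying paragraphs (d)–(f): (d) operates against (a): at least one employee exceeds 30 hours/week. (e) is inapplicable (no current Standing Waiver is held), so (d) stands. (a) is therefore removed.
Exception (b) requires that all employees are immediate family members of the owner; but at least one employee is not a family member, so (b) is unavailable.
Exception (c) does not apply: the employer is for-profit.
Every exception is unavailable, so the rule governs.

Yes — Hugo's consultancy must carry workers'-compensation cover.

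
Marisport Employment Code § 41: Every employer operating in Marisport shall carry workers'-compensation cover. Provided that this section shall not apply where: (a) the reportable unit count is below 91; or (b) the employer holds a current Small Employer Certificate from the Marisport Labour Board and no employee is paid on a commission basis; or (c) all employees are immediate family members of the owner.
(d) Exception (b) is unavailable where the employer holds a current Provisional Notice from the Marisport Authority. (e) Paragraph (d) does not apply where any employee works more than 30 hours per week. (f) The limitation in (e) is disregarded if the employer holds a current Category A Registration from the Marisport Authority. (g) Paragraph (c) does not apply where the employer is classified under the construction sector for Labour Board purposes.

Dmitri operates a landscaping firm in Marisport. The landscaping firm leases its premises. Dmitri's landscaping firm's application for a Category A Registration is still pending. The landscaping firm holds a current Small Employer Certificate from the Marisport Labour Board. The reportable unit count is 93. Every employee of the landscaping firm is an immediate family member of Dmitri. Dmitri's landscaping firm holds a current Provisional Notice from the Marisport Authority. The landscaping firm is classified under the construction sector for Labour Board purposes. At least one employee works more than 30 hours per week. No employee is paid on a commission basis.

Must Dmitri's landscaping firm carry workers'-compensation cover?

Exception (a) does not apply: the reportable unit count is 93, not below 91.
Exception (b) is satisfied on its face — a current Small Employer Certificate is held; no employee is paid on commission. Considering the limiting provisions: (d) would limit (b) — a current Provisional Notice is held — but (e) sets (d) aside: (e) is triggered — at least one employee exceeds 30 hours/week. (f), which would lift (e), is not triggered — there is no Category A Registration in force. Exception (b) stands.
Exception (c): every employee is an immediate family member — every condition holds. Turning to paragraph (g): (g) is triggered — the landscaping firm is classified under the construction sector. (c) is therefore removed.

No — exception (b) applies; Dmitri's landscaping firm is not required to carry workers'-compensation cover.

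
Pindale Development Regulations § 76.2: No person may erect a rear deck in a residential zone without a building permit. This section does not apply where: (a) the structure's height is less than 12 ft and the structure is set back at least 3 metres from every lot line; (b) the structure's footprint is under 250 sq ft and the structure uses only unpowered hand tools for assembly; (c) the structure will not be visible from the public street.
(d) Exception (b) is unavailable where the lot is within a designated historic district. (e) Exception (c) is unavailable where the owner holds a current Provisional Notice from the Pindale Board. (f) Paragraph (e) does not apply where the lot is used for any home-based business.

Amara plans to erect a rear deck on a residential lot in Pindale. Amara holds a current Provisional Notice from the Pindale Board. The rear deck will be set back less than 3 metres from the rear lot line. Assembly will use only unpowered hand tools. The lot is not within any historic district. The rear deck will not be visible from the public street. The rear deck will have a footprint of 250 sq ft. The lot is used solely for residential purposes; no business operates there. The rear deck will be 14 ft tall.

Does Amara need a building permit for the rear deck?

Exception (a) fails — the structure's height is 14 ft, not less than 12 ft.
Exception (b) requires that the structure's footprint is under 250 sq ft; but the structure's footprint is 250 sq ft, not under 250 sq ft, so (b) is unavailable.
Exception (c): the structure will not be visible from the street — every condition holds. However, paragraphs (e)–(f) must be considered: (e) operates — a current Provisional Notice is held. (f), which would lift (e), does not operate here — the lot is solely residential. (c) is therefore removed.
No exception applies. The general rule governs.

Yes — Amara must obtain a building permit.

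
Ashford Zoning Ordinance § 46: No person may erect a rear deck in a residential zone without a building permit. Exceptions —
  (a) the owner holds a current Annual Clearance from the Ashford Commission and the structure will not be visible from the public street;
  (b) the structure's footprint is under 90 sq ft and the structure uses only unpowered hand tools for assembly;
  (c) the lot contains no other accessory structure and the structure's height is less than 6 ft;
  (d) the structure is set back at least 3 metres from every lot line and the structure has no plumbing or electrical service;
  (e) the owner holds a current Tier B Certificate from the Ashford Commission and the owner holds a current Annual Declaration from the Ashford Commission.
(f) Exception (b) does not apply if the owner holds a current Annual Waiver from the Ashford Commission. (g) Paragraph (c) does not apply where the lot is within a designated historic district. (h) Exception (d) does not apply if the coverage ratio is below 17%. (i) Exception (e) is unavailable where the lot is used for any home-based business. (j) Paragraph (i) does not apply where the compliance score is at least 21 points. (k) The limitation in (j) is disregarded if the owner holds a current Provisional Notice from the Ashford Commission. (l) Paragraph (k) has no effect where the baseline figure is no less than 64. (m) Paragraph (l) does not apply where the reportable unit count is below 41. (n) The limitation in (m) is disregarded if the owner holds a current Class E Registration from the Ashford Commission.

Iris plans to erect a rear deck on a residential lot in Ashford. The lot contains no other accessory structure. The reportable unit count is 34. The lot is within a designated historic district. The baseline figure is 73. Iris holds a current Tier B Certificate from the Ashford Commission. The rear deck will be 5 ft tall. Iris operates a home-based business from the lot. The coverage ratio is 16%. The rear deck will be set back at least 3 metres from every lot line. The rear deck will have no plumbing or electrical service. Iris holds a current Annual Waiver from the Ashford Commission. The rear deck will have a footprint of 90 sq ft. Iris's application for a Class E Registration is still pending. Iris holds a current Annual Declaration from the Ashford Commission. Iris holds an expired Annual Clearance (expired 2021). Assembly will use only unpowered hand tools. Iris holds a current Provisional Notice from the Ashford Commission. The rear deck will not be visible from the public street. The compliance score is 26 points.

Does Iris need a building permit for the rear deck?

Exception (a) does not apply: the Annual Clearance is not current.
Exception (b) does not apply: the structure's footprint is 90 sq ft, not under 90 sq ft.
Exception (c)'s conditions are all satisfied: the lot has no other accessory structure; the structure's height is 5 ft, less than the 6 ft limit. Turning to paragraph (g): (g) operates against (c): the lot is in a historic district. Exception (c) does not apply.
All of (d)'s requirements are met (the setback is at least 3 m on every side; there is no plumbing or electrical service). But: (h) is triggered — the coverage ratio is 16%, below the 17% limit. Exception (d) does not apply.
All of (e)'s requirements are met (a current Tier B Certificate is held; a current Annual Declaration is held). Turning to paragraphs (i)–(n): (i) is engaged — a home-based business operates on the lot. (j) is triggered (the compliance score is 26 points, meeting the 21 points threshold), but yields to (k): (k) applies — a current Provisional Notice is held. (l) applies (the baseline figure is 73, meeting the 64 threshold), but is set aside by (m): (m) is engaged — the reportable unit count is 34, below the 41 limit. (n), which would lift (m), is not engaged — there is no Class E Registration in force. So (e) is unavailable.
No exception applies. The general rule governs.

Yes — Iris must obtain a building permit.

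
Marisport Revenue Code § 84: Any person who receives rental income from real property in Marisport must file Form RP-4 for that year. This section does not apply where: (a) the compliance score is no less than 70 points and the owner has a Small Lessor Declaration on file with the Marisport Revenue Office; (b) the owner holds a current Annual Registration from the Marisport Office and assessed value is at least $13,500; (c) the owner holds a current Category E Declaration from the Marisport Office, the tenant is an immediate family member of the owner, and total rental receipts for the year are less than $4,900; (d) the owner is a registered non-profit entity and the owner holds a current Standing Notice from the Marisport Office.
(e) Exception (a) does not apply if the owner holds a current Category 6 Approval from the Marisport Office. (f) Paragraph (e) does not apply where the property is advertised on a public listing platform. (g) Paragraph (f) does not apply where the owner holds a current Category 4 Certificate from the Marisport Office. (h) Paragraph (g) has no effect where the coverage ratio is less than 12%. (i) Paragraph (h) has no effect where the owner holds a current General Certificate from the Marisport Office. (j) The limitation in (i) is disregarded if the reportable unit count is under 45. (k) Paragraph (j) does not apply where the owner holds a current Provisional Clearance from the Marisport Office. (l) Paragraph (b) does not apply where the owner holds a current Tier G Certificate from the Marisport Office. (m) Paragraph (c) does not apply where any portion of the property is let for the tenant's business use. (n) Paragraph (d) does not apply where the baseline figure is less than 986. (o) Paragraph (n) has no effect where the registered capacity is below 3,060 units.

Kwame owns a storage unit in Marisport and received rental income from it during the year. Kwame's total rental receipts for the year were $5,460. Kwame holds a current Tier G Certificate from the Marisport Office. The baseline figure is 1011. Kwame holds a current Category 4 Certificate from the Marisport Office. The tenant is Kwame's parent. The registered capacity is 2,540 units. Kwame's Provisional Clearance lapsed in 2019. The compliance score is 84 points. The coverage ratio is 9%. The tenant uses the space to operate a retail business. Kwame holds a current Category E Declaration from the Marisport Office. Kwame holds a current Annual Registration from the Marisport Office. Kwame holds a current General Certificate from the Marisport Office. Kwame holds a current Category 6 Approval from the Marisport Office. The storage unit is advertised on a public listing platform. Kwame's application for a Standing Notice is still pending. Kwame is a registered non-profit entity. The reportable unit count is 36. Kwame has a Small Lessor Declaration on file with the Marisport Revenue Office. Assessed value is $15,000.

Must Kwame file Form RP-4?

Exception (a)'s conditions are all satisfied: the compliance score is 84 points, meeting the 70 points threshold; a Small Lessor Declaration is on file. Considering the limiting provisions: (e) is engaged (a current Category 6 Approval is held), but yields to (f): (f) operates against (e): the property is publicly advertised. (g) would limit (f) — a current Category 4 Certificate is held — but (h) sets (g) aside: (h) is triggered — the coverage ratio is 9%, less than the 12% limit. (i) would limit (h) — a current General Certificate is held — but (j) sets (i) aside: (j) operates against (i): the reportable unit count is 36, under the 45 limit. (k), which would lift (j), is not engaged — there is no Provisional Clearance in force. (a) remains available.
Exception (b)'s conditions are all satisfied: a current Annual Registration is held; assessed value is $15,000, meeting the $13,500 threshold. Turning to paragraph (l): (l) operates against (b): a current Tier G Certificate is held. Exception (b) does not apply.
Exception (c) fails — total rental receipts for the year are $5,460, not less than $4,900.
Exception (d) requires that the owner holds a current Standing Notice from the Marisport Office; but no current Standing Notice is held, so (d) is unavailable.

No — exception (a) applies; Kwame is not required to file Form RP-4.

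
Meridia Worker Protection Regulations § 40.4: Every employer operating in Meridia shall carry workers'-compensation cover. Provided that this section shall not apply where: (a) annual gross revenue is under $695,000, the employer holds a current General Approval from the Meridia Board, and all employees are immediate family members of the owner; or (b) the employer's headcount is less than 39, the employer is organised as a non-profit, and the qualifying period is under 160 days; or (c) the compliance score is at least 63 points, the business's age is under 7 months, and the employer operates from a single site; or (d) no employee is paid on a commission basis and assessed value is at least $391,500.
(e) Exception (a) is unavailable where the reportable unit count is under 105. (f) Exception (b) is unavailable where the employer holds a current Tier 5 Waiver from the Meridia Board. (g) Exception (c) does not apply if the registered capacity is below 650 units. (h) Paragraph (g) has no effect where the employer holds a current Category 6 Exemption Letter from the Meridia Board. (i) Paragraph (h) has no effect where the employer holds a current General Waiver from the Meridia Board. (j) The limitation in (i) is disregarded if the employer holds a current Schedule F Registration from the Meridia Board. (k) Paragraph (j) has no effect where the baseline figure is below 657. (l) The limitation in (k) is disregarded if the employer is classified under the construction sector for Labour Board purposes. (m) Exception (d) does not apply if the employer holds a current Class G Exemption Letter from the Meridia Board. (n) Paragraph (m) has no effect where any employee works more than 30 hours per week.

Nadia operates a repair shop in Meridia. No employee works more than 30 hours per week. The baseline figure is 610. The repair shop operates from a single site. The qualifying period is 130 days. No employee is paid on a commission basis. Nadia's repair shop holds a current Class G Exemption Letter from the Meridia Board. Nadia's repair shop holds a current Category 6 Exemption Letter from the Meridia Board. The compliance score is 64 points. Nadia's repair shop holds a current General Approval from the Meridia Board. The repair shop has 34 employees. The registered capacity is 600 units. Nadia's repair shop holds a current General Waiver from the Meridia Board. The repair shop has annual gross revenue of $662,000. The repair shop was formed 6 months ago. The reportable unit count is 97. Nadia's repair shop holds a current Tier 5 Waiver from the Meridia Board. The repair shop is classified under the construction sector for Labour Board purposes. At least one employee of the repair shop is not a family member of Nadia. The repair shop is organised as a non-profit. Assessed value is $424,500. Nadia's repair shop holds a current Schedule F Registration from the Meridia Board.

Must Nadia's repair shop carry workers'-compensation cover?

No — exception (c) applies; Nadia's repair shop is not required to carry workers'-compensation cover.

Exception (a) does not apply: at least one employee is not a family member.
Exception (b): the employer's headcount is 34, less than the 39 limit; the employer is a non-profit; the qualifying period is 130 days, under the 160 days limit — every condition holds. But applying paragraph (f): (f) operates — a current Tier 5 Waiver is held. Exception (b) does not apply.
Exception (c): the compliance score is 64 points, meeting the 63 points threshold; the business's age is 6 months, under the 7 months limit; the employer operates from a single site — every condition holds. Considering the limiting provisions: (g) would limit (c) — the registered capacity is 600 units, below the 650 units limit — but (h) sets (g) aside: (h) is engaged — a current Category 6 Exemption Letter is held. (i) applies (a current General Waiver is held), but yields to (j): (j) operates — a current Schedule F Registration is held. (k) would limit (j) — the baseline figure is 610, below the 657 limit — but (l) sets (k) aside: (l) operates against (k): the repair shop is classified under the construction sector. (c) remains available.
Exception (d) is satisfied on its face — no employee is paid on commission; assessed value is $424,500, meeting the $391,500 threshold. But: (m) is engaged — a current Class G Exemption Letter is held. (n), which would lift (m), is inapplicable — no employee exceeds 30 hours/week. (d) is therefore removed.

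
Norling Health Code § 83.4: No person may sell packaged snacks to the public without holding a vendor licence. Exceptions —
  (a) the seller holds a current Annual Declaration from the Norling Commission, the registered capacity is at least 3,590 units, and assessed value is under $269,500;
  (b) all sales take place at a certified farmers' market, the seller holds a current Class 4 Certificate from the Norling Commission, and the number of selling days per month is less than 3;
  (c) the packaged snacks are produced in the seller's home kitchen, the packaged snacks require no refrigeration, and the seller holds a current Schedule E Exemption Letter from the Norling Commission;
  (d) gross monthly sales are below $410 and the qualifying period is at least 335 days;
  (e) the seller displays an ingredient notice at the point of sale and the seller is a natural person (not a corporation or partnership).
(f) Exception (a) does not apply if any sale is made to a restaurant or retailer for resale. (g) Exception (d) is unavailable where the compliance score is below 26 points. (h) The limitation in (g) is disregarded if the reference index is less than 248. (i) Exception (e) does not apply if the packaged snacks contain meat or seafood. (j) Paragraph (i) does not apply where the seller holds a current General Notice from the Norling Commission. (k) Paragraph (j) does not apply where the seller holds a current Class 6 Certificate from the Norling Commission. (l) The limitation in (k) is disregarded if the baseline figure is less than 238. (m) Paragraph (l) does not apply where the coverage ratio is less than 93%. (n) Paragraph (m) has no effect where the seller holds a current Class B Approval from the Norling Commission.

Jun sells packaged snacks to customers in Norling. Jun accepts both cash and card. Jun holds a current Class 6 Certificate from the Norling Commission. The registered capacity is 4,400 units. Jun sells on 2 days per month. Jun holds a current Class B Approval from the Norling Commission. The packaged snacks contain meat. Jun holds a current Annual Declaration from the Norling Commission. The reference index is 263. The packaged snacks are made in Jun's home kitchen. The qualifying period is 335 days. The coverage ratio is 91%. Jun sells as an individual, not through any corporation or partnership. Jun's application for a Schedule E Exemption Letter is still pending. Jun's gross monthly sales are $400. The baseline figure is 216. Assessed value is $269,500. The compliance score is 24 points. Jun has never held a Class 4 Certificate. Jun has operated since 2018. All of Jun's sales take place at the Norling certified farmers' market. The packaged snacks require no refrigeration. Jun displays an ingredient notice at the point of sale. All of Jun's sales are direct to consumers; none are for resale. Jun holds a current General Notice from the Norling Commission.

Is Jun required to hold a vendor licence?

Exception (a) requires that assessed value is under $269,500; but assessed value is $269,500, not under $269,500, so (a) is unavailable.
Exception (b) requires that the seller holds a current Class 4 Certificate from the Norling Commission; but no current Class 4 Certificate is held, so (b) is unavailable.
Exception (c) requires that the seller holds a current Schedule E Exemption Letter from the Norling Commission; but the Schedule E Exemption Letter is not current, so (c) is unavailable.
Exception (d): gross monthly sales are $400, below the $410 limit; the qualifying period is 335 days, meeting the 335 days threshold — every condition holds. However, paragraphs (g)–(h) must be considered: (g) is triggered — the compliance score is 24 points, below the 26 points limit. (h), which would lift (g), is inapplicable — the reference index is 263, not less than 248. Exception (d) does not apply.
Exception (e) is satisfied on its face — an ingredient notice is displayed; the seller is a natural person. Applying paragraphs (i)–(n): (i) would limit (e) — the packaged snacks contain meat — but (j) sets (i) aside: (j) operates — a current General Notice is held. (k) is triggered (a current Class 6 Certificate is held), but is displaced by (l): (l) applies — the baseline figure is 216, less than the 238 limit. (m) applies (the coverage ratio is 91%, less than the 93% limit), but is itself disapplied by (n): (n) is triggered — a current Class B Approval is held. (e) remains available.

No — exception (e) applies; Jun is not required to hold a vendor licence.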